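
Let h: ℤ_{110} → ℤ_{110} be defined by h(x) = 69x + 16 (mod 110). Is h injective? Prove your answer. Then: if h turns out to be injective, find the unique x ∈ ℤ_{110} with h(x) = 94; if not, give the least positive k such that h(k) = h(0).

92

By definition, h is injective when h(u) = h(v) forces u = v.
If h(u) = h(v), then 69u ≡ 69v (mod 110). Because gcd(69, 110) = 1, we may cancel 69 to get u ≡ v (mod 110).
Therefore h is injective.
We now compute 69⁻¹ mod 110 explicitly. Euclid's algorithm: 110 = 1·69 + 41, 69 = 1·41 + 28, 41 = 1·28 + 13, 28 = 2·13 + 2, 13 = 6·2 + 1; back-substituting gives 1 = 59·69 − 37·110, so 69⁻¹ ≡ 59 (mod 110).
Since h is injective, we compute h⁻¹(94): solve 69x + 16 ≡ 94 (mod 110), i.e. 69x ≡ 78 (mod 110).
Multiplying by 69⁻¹ = 59 gives x ≡ 59·78 = 4602 = 41·110 + 92 ≡ 92 (mod 110).
Check: h(92) = 69·92 + 16 = 6364 = 57·110 + 94 ≡ 94 (mod 110).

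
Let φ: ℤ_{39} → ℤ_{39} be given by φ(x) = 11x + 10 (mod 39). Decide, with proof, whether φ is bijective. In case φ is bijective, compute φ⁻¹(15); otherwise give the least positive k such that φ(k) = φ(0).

4

Suppose φ(a) = φ(b) in ℤ_{39}. Then 11a + 10 ≡ 11b + 10 (mod 39), so 11(a − b) ≡ 0 (mod 39).
Since gcd(11, 39) = 1, 11 is invertible modulo 39, so a − b ≡ 0 (mod 39), i.e. a = b.
We now compute 11⁻¹ mod 39 explicitly. Euclid's algorithm: 39 = 3·11 + 6, 11 = 1·6 + 5, 6 = 1·5 + 1; back-substituting gives 1 = 32·11 − 9·39, so 11⁻¹ ≡ 32 (mod 39).
For any y ∈ ℤ_{39}, x = 32(y − 10) mod 39 satisfies φ(x) = 11·32(y − 10) + 10 ≡ y (since 11·32 ≡ 1 mod 39). So every y has a preimage.
Hence φ is bijective.
Since φ is bijective, we find φ⁻¹(15): we need 11x ≡ 15 − 10 ≡ 5 (mod 39). Using 11⁻¹ = 32: x ≡ 32·5 = 160 = 4·39 + 4, so x = 4.
Check: φ(4) = 11·4 + 10 = 54 = 1·39 + 15 ≡ 15 (mod 39).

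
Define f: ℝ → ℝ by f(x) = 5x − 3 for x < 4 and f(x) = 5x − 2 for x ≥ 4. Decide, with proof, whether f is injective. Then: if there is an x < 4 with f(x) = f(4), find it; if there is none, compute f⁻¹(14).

17/5

Both pieces are strictly increasing (slopes 5 and 5), so each is injective on its own interval.
The left piece maps (−∞, 4) onto (−∞, 17); the right piece maps [4, ∞) onto [18, ∞).
These images are disjoint, so no value is attained by both pieces. Hence f is injective.
Because the two images are disjoint, no x < 4 has f(x) = f(4), so we compute f⁻¹(14): 14 lies in (−∞, 17), so solve 5x − 3 = 14: x = (14 + 3)/5 = 17/5.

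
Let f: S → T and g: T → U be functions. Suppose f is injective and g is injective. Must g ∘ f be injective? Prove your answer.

injective

Suppose (g ∘ f)(a) = (g ∘ f)(b), i.e. g(f(a)) = g(f(b)).
Since g is injective, f(a) = f(b). Since f is injective, a = b. So g ∘ f is injective.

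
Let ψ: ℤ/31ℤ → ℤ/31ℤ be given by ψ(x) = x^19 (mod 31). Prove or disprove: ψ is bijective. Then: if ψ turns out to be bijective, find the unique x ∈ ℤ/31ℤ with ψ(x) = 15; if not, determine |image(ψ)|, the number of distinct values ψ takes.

29

Since 31 is prime, the nonzero elements of ℤ/31ℤ form a cyclic group of order 30.
As gcd(19, 30) = 1, raising to the 19th power is a bijection on this group: if u^19 ≡ v^19 then (uv^{−1})^19 = 1, and the only element of order dividing gcd(19, 30) = 1 is 1, so u = v.
With ψ(0) = 0 this makes ψ injective on all of ℤ/31ℤ, hence bijective (finite equal-size domain and codomain). In particular ψ is bijective.
Since ψ is bijective, we find the preimage of 15. The inverse of x ↦ x^19 on (ℤ/31ℤ)^× is x ↦ x^19, because 19·19 = 361 = 12·30 + 1 ≡ 1 (mod 30) and x^{30} = 1 for x ≠ 0 (Fermat). So ψ⁻¹(15) = 15^19 mod 31.
Repeated squaring mod 31: 15^1 ≡ 15, 15^2 ≡ 15² = 225 ≡ 8, 15^4 ≡ 8² = 64 ≡ 2, 15^8 ≡ 2² = 4, 15^16 ≡ 4² = 16. Since 19 = 16 + 2 + 1, 15^19 ≡ 16·8·15: 16·8 = 128 ≡ 4, then 4·15 = 60 ≡ 29. So 15^19 ≡ 29 (mod 31).
Hence ψ⁻¹(15) = 29.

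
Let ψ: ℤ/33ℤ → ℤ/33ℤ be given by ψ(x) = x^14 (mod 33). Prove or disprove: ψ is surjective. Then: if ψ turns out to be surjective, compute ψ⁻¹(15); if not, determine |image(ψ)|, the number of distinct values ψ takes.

12

ψ(4): Repeated squaring mod 33: 4^1 ≡ 4, 4^2 ≡ 4² = 16, 4^4 ≡ 16² = 256 ≡ 25, 4^8 ≡ 25² = 625 ≡ 31. Since 14 = 8 + 4 + 2, 4^14 ≡ 31·25·16: 31·25 = 775 ≡ 16, then 16·16 = 256 ≡ 25. So 4^14 ≡ 25 (mod 33).
ψ(7): Repeated squaring mod 33: 7^1 ≡ 7, 7^2 ≡ 7² = 49 ≡ 16, 7^4 ≡ 16² = 256 ≡ 25, 7^8 ≡ 25² = 625 ≡ 31. Since 14 = 8 + 4 + 2, 7^14 ≡ 31·25·16: 31·25 = 775 ≡ 16, then 16·16 = 256 ≡ 25. So 7^14 ≡ 25 (mod 33).
So ψ(4) = ψ(7) = 25 while 4 ≠ 7, hence ψ is not injective.
A non-injective map from the 33-element set ℤ/33ℤ to itself takes at most 32 distinct values, so it cannot be surjective. Hence ψ is not surjective.
Since ψ is not surjective, we determine |image(ψ)|. Computing x^14 mod 33 for each x (by repeated squaring, reducing mod 33 at every step), the values ψ(0), ψ(1), …, ψ(32) are: 0, 1, 16, 15, 25, 31, 9, 25, 4, 27, 1, 22, 12, 16, 4, 3, 31, 31, 3, 4, 16, 12, 22, 1, 27, 4, 25, 9, 31, 25, 15, 16, 1.
The distinct values are {0, 1, 3, 4, 9, 12, 15, 16, 22, 25, 27, 31}; there are 12 of them.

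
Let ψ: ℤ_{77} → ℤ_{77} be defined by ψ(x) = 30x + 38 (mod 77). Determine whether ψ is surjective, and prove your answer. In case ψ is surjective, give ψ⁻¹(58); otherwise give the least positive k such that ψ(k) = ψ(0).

By definition, ψ is surjective if every y in the codomain equals ψ(x) for some x in the domain.
Since gcd(30, 77) = 1, 30 is invertible modulo 77. Euclid's algorithm: 77 = 2·30 + 17, 30 = 1·17 + 13, 17 = 1·13 + 4, 13 = 3·4 + 1; back-substituting gives 1 = 18·30 − 7·77, so 30⁻¹ ≡ 18 (mod 77).
For any y ∈ ℤ_{77}, x = 18(y − 38) mod 77 satisfies ψ(x) = 30·18(y − 38) + 38 ≡ y (since 30·18 ≡ 1 mod 77). So every y has a preimage.
Thus ψ is surjective.
Since ψ is surjective, we compute ψ⁻¹(58): solve 30x + 38 ≡ 58 (mod 77), i.e. 30x ≡ 20 (mod 77).
Multiplying by 30⁻¹ = 18 gives x ≡ 18·20 = 360 = 4·77 + 52 ≡ 52 (mod 77).
Check: ψ(52) = 30·52 + 38 = 1598 = 20·77 + 58 ≡ 58 (mod 77).

52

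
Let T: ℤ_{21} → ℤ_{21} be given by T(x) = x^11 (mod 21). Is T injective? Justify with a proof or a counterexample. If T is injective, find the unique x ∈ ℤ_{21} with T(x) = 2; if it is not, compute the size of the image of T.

Computing x^11 mod 21 for each x (by repeated squaring, reducing mod 21 at every step), the values T(0), T(1), …, T(20) are: 0, 1, 11, 12, 16, 17, 6, 7, 8, 18, 19, 2, 3, 13, 14, 15, 4, 5, 9, 10, 20.
Every element of ℤ_{21} appears exactly once in this list, so T is a bijection, and in particular injective.
Since T is injective, we read off the preimage of 2 from the same table: T(11) = 2, so T⁻¹(2) = 11.

11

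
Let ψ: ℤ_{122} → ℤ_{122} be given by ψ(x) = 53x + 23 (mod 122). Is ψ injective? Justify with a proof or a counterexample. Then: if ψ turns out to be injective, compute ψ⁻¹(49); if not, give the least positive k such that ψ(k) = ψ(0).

Suppose ψ(x_1) = ψ(x_2) in ℤ_{122}. Then 53x_1 + 23 ≡ 53x_2 + 23 (mod 122), hence 53(x_1 − x_2) ≡ 0 (mod 122).
Since gcd(53, 122) = 1, 53 is invertible modulo 122, thus x_1 − x_2 ≡ 0 (mod 122), i.e. x_1 = x_2.
Hence ψ is injective.
We now compute 53⁻¹ mod 122 explicitly. Euclid's algorithm: 122 = 2·53 + 16, 53 = 3·16 + 5, 16 = 3·5 + 1; back-substituting gives 1 = 99·53 − 43·122, so 53⁻¹ ≡ 99 (mod 122).
Since ψ is injective, we compute ψ⁻¹(49): solve 53x + 23 ≡ 49 (mod 122), i.e. 53x ≡ 26 (mod 122).
Multiplying by 53⁻¹ = 99 gives x ≡ 99·26 = 2574 = 21·122 + 12 ≡ 12 (mod 122).
Check: ψ(12) = 53·12 + 23 = 659 = 5·122 + 49 ≡ 49 (mod 122).

12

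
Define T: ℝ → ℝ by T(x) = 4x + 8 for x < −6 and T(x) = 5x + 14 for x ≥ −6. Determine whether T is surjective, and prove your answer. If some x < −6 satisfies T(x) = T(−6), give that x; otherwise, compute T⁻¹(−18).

Both pieces are strictly increasing (slopes 4 and 5), so each is injective on its own interval.
The left piece maps (−∞, −6) onto (−∞, −16); the right piece maps [−6, ∞) onto [−16, ∞).
These images together cover ℝ, so T is surjective.
Because the two images are disjoint, no x < −6 has T(x) = T(−6), so we compute T⁻¹(−18): −18 lies in (−∞, −16), so solve 4x + 8 = −18: x = (−18 − 8)/4 = −13/2.

-13/2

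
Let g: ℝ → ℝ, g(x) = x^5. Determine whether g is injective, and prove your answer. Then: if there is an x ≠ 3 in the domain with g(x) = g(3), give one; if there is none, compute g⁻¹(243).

3

On ℝ, x ↦ x^5 is strictly increasing (since 5 is odd), so g(s) = g(t) forces s = t. So g is injective.
Since x ↦ x^5 is strictly increasing on ℝ, it is injective there, so no x ≠ 3 in the domain has g(x) = g(3). We therefore compute g⁻¹(243) = 243^{1/5} = 3 (indeed 3^5 = 243).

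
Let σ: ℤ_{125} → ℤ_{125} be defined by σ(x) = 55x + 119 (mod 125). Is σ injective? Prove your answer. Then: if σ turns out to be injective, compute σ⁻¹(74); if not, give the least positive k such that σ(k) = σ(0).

25

Recall that σ is injective if σ(x_1) = σ(x_2) implies x_1 = x_2.
We have gcd(55, 125) = 5 > 1. Taking x_1 = 0 and x_2 = 25: σ(0) = 119 and σ(25) = 55·25 + 119 = 1494 ≡ 119 (mod 125).
So σ(0) = σ(25) while 0 ≠ 25, thus σ is not injective.
Since σ is not injective, we find the least positive k with σ(k) = σ(0): this means 55k ≡ 0 (mod 125), i.e. 125 ∣ 55k. Since gcd(55, 125) = 5, dividing through by 5 this holds exactly when 25 ∣ 11k, and as gcd(11, 25) = 1, exactly when 25 ∣ k.
The smallest positive such k is 25.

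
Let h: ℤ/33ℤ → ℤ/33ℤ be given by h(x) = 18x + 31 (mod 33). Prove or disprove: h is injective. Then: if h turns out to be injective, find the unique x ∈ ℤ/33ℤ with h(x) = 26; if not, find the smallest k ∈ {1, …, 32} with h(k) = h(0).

11

We have gcd(18, 33) = 3 > 1. Taking x_1 = 0 and x_2 = 11: h(0) = 31 and h(11) = 18·11 + 31 = 229 ≡ 31 (mod 33).
So h(0) = h(11) while 0 ≠ 11, so h is not injective.
Since h is not injective, we find the least positive k with h(k) = h(0): this means 18k ≡ 0 (mod 33), i.e. 33 ∣ 18k. Since gcd(18, 33) = 3, dividing through by 3 this holds exactly when 11 ∣ 6k, and as gcd(6, 11) = 1, exactly when 11 ∣ k.
The smallest positive such k is 11.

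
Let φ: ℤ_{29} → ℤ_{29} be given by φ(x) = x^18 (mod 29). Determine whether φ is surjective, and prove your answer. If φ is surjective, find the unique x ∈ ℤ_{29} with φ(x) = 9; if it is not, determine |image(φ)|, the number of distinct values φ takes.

15

φ(14): Repeated squaring mod 29: 14^1 ≡ 14, 14^2 ≡ 14² = 196 ≡ 22, 14^4 ≡ 22² = 484 ≡ 20, 14^8 ≡ 20² = 400 ≡ 23, 14^16 ≡ 23² = 529 ≡ 7. Since 18 = 16 + 2, 14^18 ≡ 7·22: 7·22 = 154 ≡ 9. So 14^18 ≡ 9 (mod 29).
φ(15): Repeated squaring mod 29: 15^1 ≡ 15, 15^2 ≡ 15² = 225 ≡ 22, 15^4 ≡ 22² = 484 ≡ 20, 15^8 ≡ 20² = 400 ≡ 23, 15^16 ≡ 23² = 529 ≡ 7. Since 18 = 16 + 2, 15^18 ≡ 7·22: 7·22 = 154 ≡ 9. So 15^18 ≡ 9 (mod 29).
So φ(14) = φ(15) = 9 while 14 ≠ 15, so φ is not injective.
A non-injective map from the 29-element set ℤ_{29} to itself takes at most 28 distinct values, so it cannot be surjective. Thus φ is not surjective.
Since φ is not surjective, we determine |image(φ)|. Computing x^18 mod 29 for each x (by repeated squaring, reducing mod 29 at every step), the values φ(0), φ(1), …, φ(28) are: 0, 1, 13, 6, 24, 16, 20, 23, 22, 7, 5, 4, 28, 25, 9, 9, 25, 28, 4, 5, 7, 22, 23, 20, 16, 24, 6, 13, 1.
The distinct values are {0, 1, 4, 5, 6, 7, 9, 13, 16, 20, 22, 23, 24, 25, 28}; there are 15 of them.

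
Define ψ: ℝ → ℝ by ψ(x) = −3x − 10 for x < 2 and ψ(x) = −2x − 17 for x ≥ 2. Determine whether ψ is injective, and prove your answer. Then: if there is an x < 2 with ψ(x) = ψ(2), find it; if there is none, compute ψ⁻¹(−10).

0

Both pieces are strictly decreasing (slopes −3 and −2), so each is injective on its own interval.
The left piece maps (−∞, 2) onto (−16, ∞); the right piece maps [2, ∞) onto (−∞, −21].
These images are disjoint, so no value is attained by both pieces. Therefore ψ is injective.
Because the two images are disjoint, no x < 2 has ψ(x) = ψ(2), so we compute ψ⁻¹(−10): −10 lies in (−16, ∞), so solve −3x − 10 = −10: x = (−10 + 10)/(−3) = 0.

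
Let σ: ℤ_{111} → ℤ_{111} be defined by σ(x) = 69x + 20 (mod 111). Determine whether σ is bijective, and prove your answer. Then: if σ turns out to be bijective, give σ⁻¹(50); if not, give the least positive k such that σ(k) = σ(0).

We have gcd(69, 111) = 3 > 1. Taking u = 0 and v = 37: σ(0) = 20 and σ(37) = 69·37 + 20 = 2573 ≡ 20 (mod 111).
So σ(0) = σ(37) while 0 ≠ 37, therefore σ is not injective, hence not bijective.
Since σ is not bijective, we find the least positive k with σ(k) = σ(0): this means 69k ≡ 0 (mod 111), i.e. 111 ∣ 69k. Since gcd(69, 111) = 3, dividing through by 3 this holds exactly when 37 ∣ 23k, and as gcd(23, 37) = 1, exactly when 37 ∣ k.
The smallest positive such k is 37.

37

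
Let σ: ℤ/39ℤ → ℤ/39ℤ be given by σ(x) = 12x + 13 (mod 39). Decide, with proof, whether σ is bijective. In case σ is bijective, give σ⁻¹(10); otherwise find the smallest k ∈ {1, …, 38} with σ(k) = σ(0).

13

Recall that injectivity means: for all s, t in the domain, σ(s) = σ(t) implies s = t.
We have gcd(12, 39) = 3 > 1. Taking s = 0 and t = 13: σ(0) = 13 and σ(13) = 12·13 + 13 = 169 ≡ 13 (mod 39).
So σ(0) = σ(13) while 0 ≠ 13, therefore σ is not injective, hence not bijective.
Since σ is not bijective, we find the least positive k with σ(k) = σ(0): this means 12k ≡ 0 (mod 39), i.e. 39 ∣ 12k. Since gcd(12, 39) = 3, dividing through by 3 this holds exactly when 13 ∣ 4k, and as gcd(4, 13) = 1, exactly when 13 ∣ k.
The smallest positive such k is 13.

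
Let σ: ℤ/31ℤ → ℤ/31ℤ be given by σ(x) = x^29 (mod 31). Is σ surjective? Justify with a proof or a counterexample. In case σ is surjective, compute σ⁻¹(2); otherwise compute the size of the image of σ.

16

Since 31 is prime, the nonzero elements of ℤ/31ℤ form a cyclic group of order 30.
As gcd(29, 30) = 1, raising to the 29th power is a bijection on this group: if x_1^29 ≡ x_2^29 then (x_1x_2^{−1})^29 = 1, and the only element of order dividing gcd(29, 30) = 1 is 1, so x_1 = x_2.
With σ(0) = 0 this makes σ injective on all of ℤ/31ℤ, hence bijective (finite equal-size domain and codomain). In particular σ is surjective.
Since σ is surjective, we find the preimage of 2. The inverse of x ↦ x^29 on (ℤ/31ℤ)^× is x ↦ x^29, because 29·29 = 841 = 28·30 + 1 ≡ 1 (mod 30) and x^{30} = 1 for x ≠ 0 (Fermat). So σ⁻¹(2) = 2^29 mod 31.
Repeated squaring mod 31: 2^1 ≡ 2, 2^2 ≡ 2² = 4, 2^4 ≡ 4² = 16, 2^8 ≡ 16² = 256 ≡ 8, 2^16 ≡ 8² = 64 ≡ 2. Since 29 = 16 + 8 + 4 + 1, 2^29 ≡ 2·8·16·2: 2·8 = 16, then 16·16 = 256 ≡ 8, then 8·2 = 16. So 2^29 ≡ 16 (mod 31).
Hence σ⁻¹(2) = 16.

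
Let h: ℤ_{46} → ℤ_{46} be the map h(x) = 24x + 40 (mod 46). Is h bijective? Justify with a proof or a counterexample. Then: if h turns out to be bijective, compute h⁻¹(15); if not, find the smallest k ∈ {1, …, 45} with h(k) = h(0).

23

By definition, h is injective when h(s) = h(t) forces s = t.
We have gcd(24, 46) = 2 > 1. Taking s = 0 and t = 23: h(0) = 40 and h(23) = 24·23 + 40 = 592 ≡ 40 (mod 46).
So h(0) = h(23) while 0 ≠ 23, therefore h is not injective, hence not bijective.
Since h is not bijective, we find the least positive k with h(k) = h(0): this means 24k ≡ 0 (mod 46), i.e. 46 ∣ 24k. Since gcd(24, 46) = 2, dividing through by 2 this holds exactly when 23 ∣ 12k, and as gcd(12, 23) = 1, exactly when 23 ∣ k.
The smallest positive such k is 23.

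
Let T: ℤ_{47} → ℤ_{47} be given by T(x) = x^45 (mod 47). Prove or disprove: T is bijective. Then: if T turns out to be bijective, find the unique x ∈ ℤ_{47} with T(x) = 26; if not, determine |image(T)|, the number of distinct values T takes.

Since 47 is prime, the nonzero elements of ℤ_{47} form a cyclic group of order 46.
As gcd(45, 46) = 1, raising to the 45th power is a bijection on this group: if x_1^45 ≡ x_2^45 then (x_1x_2^{−1})^45 = 1, and the only element of order dividing gcd(45, 46) = 1 is 1, so x_1 = x_2.
With T(0) = 0 this makes T injective on all of ℤ_{47}, hence bijective (finite equal-size domain and codomain). In particular T is bijective.
Since T is bijective, we find the preimage of 26. The inverse of x ↦ x^45 on (ℤ_{47})^× is x ↦ x^45, because 45·45 = 2025 = 44·46 + 1 ≡ 1 (mod 46) and x^{46} = 1 for x ≠ 0 (Fermat). So T⁻¹(26) = 26^45 mod 47.
Repeated squaring mod 47: 26^1 ≡ 26, 26^2 ≡ 26² = 676 ≡ 18, 26^4 ≡ 18² = 324 ≡ 42, 26^8 ≡ 42² = 1764 ≡ 25, 26^16 ≡ 25² = 625 ≡ 14, 26^32 ≡ 14² = 196 ≡ 8. Since 45 = 32 + 8 + 4 + 1, 26^45 ≡ 8·25·42·26: 8·25 = 200 ≡ 12, then 12·42 = 504 ≡ 34, then 34·26 = 884 ≡ 38. So 26^45 ≡ 38 (mod 47).
Hence T⁻¹(26) = 38.

38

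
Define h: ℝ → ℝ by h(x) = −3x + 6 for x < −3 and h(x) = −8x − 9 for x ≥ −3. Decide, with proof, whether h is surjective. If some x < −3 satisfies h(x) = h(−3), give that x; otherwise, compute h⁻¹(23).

-17/3

Both pieces are strictly decreasing (slopes −3 and −8), so each is injective on its own interval.
The left piece maps (−∞, −3) onto (15, ∞); the right piece maps [−3, ∞) onto (−∞, 15].
These images together cover ℝ, so h is surjective.
Because the two images are disjoint, no x < −3 has h(x) = h(−3), so we compute h⁻¹(23): 23 lies in (15, ∞), so solve −3x + 6 = 23: x = (23 − 6)/(−3) = −17/3.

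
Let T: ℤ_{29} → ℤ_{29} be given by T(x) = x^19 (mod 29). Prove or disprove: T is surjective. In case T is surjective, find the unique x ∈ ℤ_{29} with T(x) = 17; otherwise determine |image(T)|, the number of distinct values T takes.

12

Since 29 is prime, the nonzero elements of ℤ_{29} form a cyclic group of order 28.
As gcd(19, 28) = 1, raising to the 19th power is a bijection on this group: if a^19 ≡ b^19 then (ab^{−1})^19 = 1, and the only element of order dividing gcd(19, 28) = 1 is 1, so a = b.
With T(0) = 0 this makes T injective on all of ℤ_{29}, hence bijective (finite equal-size domain and codomain). In particular T is surjective.
Since T is surjective, we find the preimage of 17. The inverse of x ↦ x^19 on (ℤ_{29})^× is x ↦ x^3, because 19·3 = 57 = 2·28 + 1 ≡ 1 (mod 28) and x^{28} = 1 for x ≠ 0 (Fermat). So T⁻¹(17) = 17^3 mod 29.
Repeated squaring mod 29: 17^1 ≡ 17, 17^2 ≡ 17² = 289 ≡ 28. Since 3 = 2 + 1, 17^3 ≡ 28·17: 28·17 = 476 ≡ 12. So 17^3 ≡ 12 (mod 29).
Hence T⁻¹(17) = 12.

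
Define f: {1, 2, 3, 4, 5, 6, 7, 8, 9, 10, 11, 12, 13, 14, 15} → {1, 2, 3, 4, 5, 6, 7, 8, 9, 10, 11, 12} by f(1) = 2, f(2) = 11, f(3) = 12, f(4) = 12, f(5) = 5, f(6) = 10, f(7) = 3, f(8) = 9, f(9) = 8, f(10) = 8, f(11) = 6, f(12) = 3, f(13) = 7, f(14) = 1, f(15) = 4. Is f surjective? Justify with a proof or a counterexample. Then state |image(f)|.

12

Every element of the codomain has a preimage: 1 = f(14), 2 = f(1), 3 = f(7), 4 = f(15), 5 = f(5), 6 = f(11), 7 = f(13), 8 = f(9), 9 = f(8), 10 = f(6), 11 = f(2), 12 = f(3).
Thus f is surjective.
The image of f is {1, 2, 3, 4, 5, 6, 7, 8, 9, 10, 11, 12}, which has 12 elements.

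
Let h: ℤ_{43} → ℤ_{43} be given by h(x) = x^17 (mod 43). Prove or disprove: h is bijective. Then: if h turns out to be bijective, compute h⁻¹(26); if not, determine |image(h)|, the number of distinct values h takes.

3

Since 43 is prime, the nonzero elements of ℤ_{43} form a cyclic group of order 42.
As gcd(17, 42) = 1, raising to the 17th power is a bijection on this group: if s^17 ≡ t^17 then (st^{−1})^17 = 1, and the only element of order dividing gcd(17, 42) = 1 is 1, so s = t.
With h(0) = 0 this makes h injective on all of ℤ_{43}, hence bijective (finite equal-size domain and codomain). In particular h is bijective.
Since h is bijective, we find the preimage of 26. The inverse of x ↦ x^17 on (ℤ_{43})^× is x ↦ x^5, because 17·5 = 85 = 2·42 + 1 ≡ 1 (mod 42) and x^{42} = 1 for x ≠ 0 (Fermat). So h⁻¹(26) = 26^5 mod 43.
Repeated squaring mod 43: 26^1 ≡ 26, 26^2 ≡ 26² = 676 ≡ 31, 26^4 ≡ 31² = 961 ≡ 15. Since 5 = 4 + 1, 26^5 ≡ 15·26: 15·26 = 390 ≡ 3. So 26^5 ≡ 3 (mod 43).
Hence h⁻¹(26) = 3.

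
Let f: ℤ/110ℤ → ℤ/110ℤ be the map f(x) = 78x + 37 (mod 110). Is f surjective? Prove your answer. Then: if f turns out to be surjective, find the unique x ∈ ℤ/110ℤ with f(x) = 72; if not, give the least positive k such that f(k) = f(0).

Since gcd(78, 110) = 2, we have 78x ≡ 0 (mod 2) for all x, so f(x) ≡ 1 (mod 2).
But 0 ≢ 1 (mod 2), so 0 ∈ ℤ/110ℤ has no preimage. Therefore f is not surjective.
Since f is not surjective, we find the least positive k with f(k) = f(0): this means 78k ≡ 0 (mod 110), i.e. 110 ∣ 78k. Since gcd(78, 110) = 2, dividing through by 2 this holds exactly when 55 ∣ 39k, and as gcd(39, 55) = 1, exactly when 55 ∣ k.
The smallest positive such k is 55.

55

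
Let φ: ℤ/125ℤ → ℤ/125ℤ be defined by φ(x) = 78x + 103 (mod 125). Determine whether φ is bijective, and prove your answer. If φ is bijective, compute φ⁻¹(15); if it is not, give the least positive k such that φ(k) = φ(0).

If φ(s) = φ(t), then 78s ≡ 78t (mod 125). Because gcd(78, 125) = 1, we may cancel 78 to get s ≡ t (mod 125).
We now compute 78⁻¹ mod 125 explicitly. Euclid's algorithm: 125 = 1·78 + 47, 78 = 1·47 + 31, 47 = 1·31 + 16, 31 = 1·16 + 15, 16 = 1·15 + 1; back-substituting gives 1 = 117·78 − 73·125, so 78⁻¹ ≡ 117 (mod 125).
For any y ∈ ℤ/125ℤ, x = 117(y − 103) mod 125 satisfies φ(x) = 78·117(y − 103) + 103 ≡ y (since 78·117 ≡ 1 mod 125). So every y has a preimage.
Therefore φ is bijective.
Since φ is bijective, we compute φ⁻¹(15): solve 78x + 103 ≡ 15 (mod 125), i.e. 78x ≡ 37 (mod 125).
Multiplying by 78⁻¹ = 117 gives x ≡ 117·37 = 4329 = 34·125 + 79 ≡ 79 (mod 125).
Check: φ(79) = 78·79 + 103 = 6265 = 50·125 + 15 ≡ 15 (mod 125).

79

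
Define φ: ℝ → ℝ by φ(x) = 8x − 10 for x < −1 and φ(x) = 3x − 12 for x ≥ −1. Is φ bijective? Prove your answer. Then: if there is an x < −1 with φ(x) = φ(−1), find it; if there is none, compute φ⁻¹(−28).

Both pieces are strictly increasing (slopes 8 and 3), so each is injective on its own interval.
The left piece maps (−∞, −1) onto (−∞, −18); the right piece maps [−1, ∞) onto [−15, ∞).
The images leave a gap (−18 has no preimage), so φ is not surjective, hence not bijective.
Because the two images are disjoint, no x < −1 has φ(x) = φ(−1), so we compute φ⁻¹(−28): −28 lies in (−∞, −18), so solve 8x − 10 = −28: x = (−28 + 10)/8 = −9/4.

-9/4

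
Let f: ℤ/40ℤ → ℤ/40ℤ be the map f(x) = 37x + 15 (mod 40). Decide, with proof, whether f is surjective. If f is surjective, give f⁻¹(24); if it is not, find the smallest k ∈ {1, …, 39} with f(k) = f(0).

Since gcd(37, 40) = 1, 37 is invertible modulo 40. Euclid's algorithm: 40 = 1·37 + 3, 37 = 12·3 + 1; back-substituting gives 1 = 13·37 − 12·40, so 37⁻¹ ≡ 13 (mod 40).
Then y ↦ 13(y − 15) is a two-sided inverse to f, so every y ∈ ℤ/40ℤ has a preimage.
So f is surjective.
Since f is surjective, we find f⁻¹(24): we need 37x ≡ 24 − 15 ≡ 9 (mod 40). Using 37⁻¹ = 13: x ≡ 13·9 = 117 = 2·40 + 37, so x = 37.
Check: f(37) = 37·37 + 15 = 1384 = 34·40 + 24 ≡ 24 (mod 40).

37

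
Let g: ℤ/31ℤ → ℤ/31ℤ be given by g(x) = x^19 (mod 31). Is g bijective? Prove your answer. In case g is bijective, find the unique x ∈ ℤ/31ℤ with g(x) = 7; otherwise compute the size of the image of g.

Since 31 is prime, the nonzero elements of ℤ/31ℤ form a cyclic group of order 30.
As gcd(19, 30) = 1, raising to the 19th power is a bijection on this group: if u^19 ≡ v^19 then (uv^{−1})^19 = 1, and the only element of order dividing gcd(19, 30) = 1 is 1, so u = v.
With g(0) = 0 this makes g injective on all of ℤ/31ℤ, hence bijective (finite equal-size domain and codomain). In particular g is bijective.
Since g is bijective, we find the preimage of 7. The inverse of x ↦ x^19 on (ℤ/31ℤ)^× is x ↦ x^19, because 19·19 = 361 = 12·30 + 1 ≡ 1 (mod 30) and x^{30} = 1 for x ≠ 0 (Fermat). So g⁻¹(7) = 7^19 mod 31.
Repeated squaring mod 31: 7^1 ≡ 7, 7^2 ≡ 7² = 49 ≡ 18, 7^4 ≡ 18² = 324 ≡ 14, 7^8 ≡ 14² = 196 ≡ 10, 7^16 ≡ 10² = 100 ≡ 7. Since 19 = 16 + 2 + 1, 7^19 ≡ 7·18·7: 7·18 = 126 ≡ 2, then 2·7 = 14. So 7^19 ≡ 14 (mod 31).
Hence g⁻¹(7) = 14.

14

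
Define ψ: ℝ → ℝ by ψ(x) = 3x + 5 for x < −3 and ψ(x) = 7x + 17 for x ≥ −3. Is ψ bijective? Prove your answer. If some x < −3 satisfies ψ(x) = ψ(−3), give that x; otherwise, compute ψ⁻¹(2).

Both pieces are strictly increasing (slopes 3 and 7), so each is injective on its own interval.
The left piece maps (−∞, −3) onto (−∞, −4); the right piece maps [−3, ∞) onto [−4, ∞).
Since −4 = −4, the images partition ℝ: ψ is injective and surjective, hence bijective.
Because the two images are disjoint, no x < −3 has ψ(x) = ψ(−3), so we compute ψ⁻¹(2): 2 lies in [−4, ∞), so solve 7x + 17 = 2: x = (2 − 17)/7 = −15/7.

-15/7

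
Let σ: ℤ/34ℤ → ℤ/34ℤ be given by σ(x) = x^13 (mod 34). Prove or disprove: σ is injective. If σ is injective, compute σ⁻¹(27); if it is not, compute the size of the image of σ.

Computing x^13 mod 34 for each x (by repeated squaring, reducing mod 34 at every step), the values σ(0), σ(1), …, σ(33) are: 0, 1, 32, 29, 4, 3, 10, 23, 26, 25, 28, 7, 14, 13, 22, 19, 16, 17, 18, 15, 12, 21, 20, 27, 6, 9, 8, 11, 24, 31, 30, 5, 2, 33.
Every element of ℤ/34ℤ appears exactly once in this list, so σ is a bijection, and in particular injective.
Since σ is injective, we read off the preimage of 27 from the same table: σ(23) = 27, so σ⁻¹(27) = 23.

23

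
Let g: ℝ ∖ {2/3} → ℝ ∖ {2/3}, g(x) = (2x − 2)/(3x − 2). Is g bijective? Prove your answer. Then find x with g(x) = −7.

Suppose g(x_1) = g(x_2). Cross-multiplying: (2x_1 − 2)(3x_2 − 2) = (2x_2 − 2)(3x_1 − 2).
Expanding both sides and cancelling the symmetric terms leaves 2·(x_1 − x_2) = 0. Since 2 ≠ 0, x_1 = x_2. Thus g is injective.
For any y ≠ 2/3, solving y(3x − 2) = 2x − 2 for x gives a well-defined x ≠ 2/3. So g is surjective.
So g is bijective.
Solving g(x) = −7: cross-multiplying gives 2x − 2 = −7(3x − 2), which rearranges to 23x = 16, so x = 16/23.

16/23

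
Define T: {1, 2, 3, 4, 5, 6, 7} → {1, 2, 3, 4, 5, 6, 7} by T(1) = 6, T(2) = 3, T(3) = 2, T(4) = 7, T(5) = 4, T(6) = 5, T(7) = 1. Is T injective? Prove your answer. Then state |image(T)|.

7

The values T(1), …, T(7) are 6, 3, 2, 7, 4, 5, 1 — all distinct.
So T(s) = T(t) only when s = t, and T is injective.
The image of T is {1, 2, 3, 4, 5, 6, 7}, which has 7 elements.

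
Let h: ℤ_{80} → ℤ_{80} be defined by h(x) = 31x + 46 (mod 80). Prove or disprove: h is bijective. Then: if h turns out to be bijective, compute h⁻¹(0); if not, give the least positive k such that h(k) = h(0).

If h(a) = h(b), then 31a ≡ 31b (mod 80). Because gcd(31, 80) = 1, we may cancel 31 to get a ≡ b (mod 80).
We now compute 31⁻¹ mod 80 explicitly. Euclid's algorithm: 80 = 2·31 + 18, 31 = 1·18 + 13, 18 = 1·13 + 5, 13 = 2·5 + 3, 5 = 1·3 + 2, 3 = 1·2 + 1; back-substituting gives 1 = 31·31 − 12·80, so 31⁻¹ ≡ 31 (mod 80).
Then y ↦ 31(y − 46) is a two-sided inverse to h, so every y ∈ ℤ_{80} has a preimage.
Therefore h is bijective.
Since h is bijective, we find h⁻¹(0): we need 31x ≡ 0 − 46 ≡ 34 (mod 80). Using 31⁻¹ = 31: x ≡ 31·34 = 1054 = 13·80 + 14, so x = 14.
Check: h(14) = 31·14 + 46 = 480 = 6·80 + 0 ≡ 0 (mod 80).

14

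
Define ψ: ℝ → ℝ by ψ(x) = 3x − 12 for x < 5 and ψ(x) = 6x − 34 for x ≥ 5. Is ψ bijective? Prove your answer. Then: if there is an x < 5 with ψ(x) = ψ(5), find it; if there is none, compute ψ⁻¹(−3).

Both pieces are strictly increasing (slopes 3 and 6), so each is injective on its own interval.
The left piece maps (−∞, 5) onto (−∞, 3); the right piece maps [5, ∞) onto [−4, ∞).
These images overlap. In particular ψ(5) = −4 (right piece), and solving 3x − 12 = −4 on the left piece gives x = 8/3 < 5.
So ψ(8/3) = ψ(5) with 8/3 ≠ 5, and ψ is not injective, hence not bijective. This x = 8/3 is the requested value below 5.

8/3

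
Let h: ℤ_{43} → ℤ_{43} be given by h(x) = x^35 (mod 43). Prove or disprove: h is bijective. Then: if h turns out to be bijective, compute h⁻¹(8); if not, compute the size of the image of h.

h(1) = 1^35 = 1.
h(4): Repeated squaring mod 43: 4^1 ≡ 4, 4^2 ≡ 4² = 16, 4^4 ≡ 16² = 256 ≡ 41, 4^8 ≡ 41² = 1681 ≡ 4, 4^16 ≡ 4² = 16, 4^32 ≡ 16² = 256 ≡ 41. Since 35 = 32 + 2 + 1, 4^35 ≡ 41·16·4: 41·16 = 656 ≡ 11, then 11·4 = 44 ≡ 1. So 4^35 ≡ 1 (mod 43).
So h(1) = h(4) = 1 while 1 ≠ 4, therefore h is not injective, hence not bijective.
Since h is not bijective, we determine |image(h)|. Computing x^35 mod 43 for each x (by repeated squaring, reducing mod 43 at every step), the values h(0), h(1), …, h(42) are: 0, 1, 42, 7, 1, 7, 36, 37, 42, 6, 36, 1, 7, 6, 6, 6, 1, 6, 37, 7, 7, 1, 42, 36, 36, 6, 37, 42, 37, 37, 37, 36, 42, 7, 37, 1, 6, 7, 36, 42, 36, 1, 42.
The distinct values are {0, 1, 6, 7, 36, 37, 42}; there are 7 of them.

7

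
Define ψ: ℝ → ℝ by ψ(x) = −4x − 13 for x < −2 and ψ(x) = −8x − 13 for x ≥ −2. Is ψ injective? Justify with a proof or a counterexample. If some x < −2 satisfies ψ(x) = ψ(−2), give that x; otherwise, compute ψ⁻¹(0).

Both pieces are strictly decreasing (slopes −4 and −8), so each is injective on its own interval.
The left piece maps (−∞, −2) onto (−5, ∞); the right piece maps [−2, ∞) onto (−∞, 3].
These images overlap. In particular ψ(−2) = 3 (right piece), and solving −4x − 13 = 3 on the left piece gives x = −4 < −2.
So ψ(−4) = ψ(−2) with −4 ≠ −2, and ψ is not injective. This x = −4 is the requested value below −2.

-4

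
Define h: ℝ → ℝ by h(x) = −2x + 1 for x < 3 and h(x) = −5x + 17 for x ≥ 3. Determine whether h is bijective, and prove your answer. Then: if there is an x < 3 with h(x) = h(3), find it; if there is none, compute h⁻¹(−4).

-1/2

Both pieces are strictly decreasing (slopes −2 and −5), so each is injective on its own interval.
The left piece maps (−∞, 3) onto (−5, ∞); the right piece maps [3, ∞) onto (−∞, 2].
These images overlap. In particular h(3) = 2 (right piece), and solving −2x + 1 = 2 on the left piece gives x = −1/2 < 3.
So h(−1/2) = h(3) with −1/2 ≠ 3, and h is not injective, hence not bijective. This x = −1/2 is the requested value below 3.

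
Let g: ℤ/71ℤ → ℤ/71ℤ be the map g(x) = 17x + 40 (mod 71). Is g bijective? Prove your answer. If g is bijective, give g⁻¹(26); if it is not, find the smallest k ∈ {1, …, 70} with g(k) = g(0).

66

Suppose g(s) = g(t) in ℤ/71ℤ. Then 17s + 40 ≡ 17t + 40 (mod 71), so 17(s − t) ≡ 0 (mod 71).
Since gcd(17, 71) = 1, 17 is invertible modulo 71, thus s − t ≡ 0 (mod 71), i.e. s = t.
We now compute 17⁻¹ mod 71 explicitly. Euclid's algorithm: 71 = 4·17 + 3, 17 = 5·3 + 2, 3 = 1·2 + 1; back-substituting gives 1 = 46·17 − 11·71, so 17⁻¹ ≡ 46 (mod 71).
For any y ∈ ℤ/71ℤ, x = 46(y − 40) mod 71 satisfies g(x) = 17·46(y − 40) + 40 ≡ y (since 17·46 ≡ 1 mod 71). So every y has a preimage.
So g is bijective.
Since g is bijective, we compute g⁻¹(26): solve 17x + 40 ≡ 26 (mod 71), i.e. 17x ≡ 57 (mod 71).
Multiplying by 17⁻¹ = 46 gives x ≡ 46·57 = 2622 = 36·71 + 66 ≡ 66 (mod 71).
Check: g(66) = 17·66 + 40 = 1162 = 16·71 + 26 ≡ 26 (mod 71).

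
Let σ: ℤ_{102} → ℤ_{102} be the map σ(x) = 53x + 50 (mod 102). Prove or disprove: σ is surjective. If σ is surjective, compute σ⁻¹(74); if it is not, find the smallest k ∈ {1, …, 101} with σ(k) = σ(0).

Recall: σ is surjective if every y in the codomain equals σ(x) for some x in the domain.
Since gcd(53, 102) = 1, 53 is invertible modulo 102. Euclid's algorithm: 102 = 1·53 + 49, 53 = 1·49 + 4, 49 = 12·4 + 1; back-substituting gives 1 = 77·53 − 40·102, so 53⁻¹ ≡ 77 (mod 102).
Then y ↦ 77(y − 50) is a two-sided inverse to σ, so every y ∈ ℤ_{102} has a preimage.
Hence σ is surjective.
Since σ is surjective, we find σ⁻¹(74): we need 53x ≡ 74 − 50 ≡ 24 (mod 102). Using 53⁻¹ = 77: x ≡ 77·24 = 1848 = 18·102 + 12, so x = 12.
Check: σ(12) = 53·12 + 50 = 686 = 6·102 + 74 ≡ 74 (mod 102).

12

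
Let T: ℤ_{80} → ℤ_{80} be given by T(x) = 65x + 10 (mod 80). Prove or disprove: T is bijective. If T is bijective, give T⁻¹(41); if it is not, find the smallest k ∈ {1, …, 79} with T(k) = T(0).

16

We have gcd(65, 80) = 5 > 1. Taking u = 0 and v = 16: T(0) = 10 and T(16) = 65·16 + 10 = 1050 ≡ 10 (mod 80).
So T(0) = T(16) while 0 ≠ 16, therefore T is not injective, hence not bijective.
Since T is not bijective, we find the least positive k with T(k) = T(0): this means 65k ≡ 0 (mod 80), i.e. 80 ∣ 65k. Since gcd(65, 80) = 5, dividing through by 5 this holds exactly when 16 ∣ 13k, and as gcd(13, 16) = 1, exactly when 16 ∣ k.
The smallest positive such k is 16.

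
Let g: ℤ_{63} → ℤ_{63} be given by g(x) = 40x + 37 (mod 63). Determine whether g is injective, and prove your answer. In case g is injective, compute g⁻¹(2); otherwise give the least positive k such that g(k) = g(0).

7

If g(u) = g(v), then 40u ≡ 40v (mod 63). Because gcd(40, 63) = 1, we may cancel 40 to get u ≡ v (mod 63).
Therefore g is injective.
We now compute 40⁻¹ mod 63 explicitly. Euclid's algorithm: 63 = 1·40 + 23, 40 = 1·23 + 17, 23 = 1·17 + 6, 17 = 2·6 + 5, 6 = 1·5 + 1; back-substituting gives 1 = 52·40 − 33·63, so 40⁻¹ ≡ 52 (mod 63).
Since g is injective, we find g⁻¹(2): we need 40x ≡ 2 − 37 ≡ 28 (mod 63). Using 40⁻¹ = 52: x ≡ 52·28 = 1456 = 23·63 + 7, so x = 7.
Check: g(7) = 40·7 + 37 = 317 = 5·63 + 2 ≡ 2 (mod 63).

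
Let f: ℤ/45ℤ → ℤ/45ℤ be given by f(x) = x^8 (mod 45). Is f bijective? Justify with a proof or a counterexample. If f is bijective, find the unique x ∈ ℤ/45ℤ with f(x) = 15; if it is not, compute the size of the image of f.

8

f(3): Repeated squaring mod 45: 3^1 ≡ 3, 3^2 ≡ 3² = 9, 3^4 ≡ 9² = 81 ≡ 36, 3^8 ≡ 36² = 1296 ≡ 36. So 3^8 ≡ 36 (mod 45).
f(6): Repeated squaring mod 45: 6^1 ≡ 6, 6^2 ≡ 6² = 36, 6^4 ≡ 36² = 1296 ≡ 36, 6^8 ≡ 36² = 1296 ≡ 36. So 6^8 ≡ 36 (mod 45).
So f(3) = f(6) = 36 while 3 ≠ 6, thus f is not injective, hence not bijective.
Since f is not bijective, we determine |image(f)|. Computing x^8 mod 45 for each x (by repeated squaring, reducing mod 45 at every step), the values f(0), f(1), …, f(44) are: 0, 1, 31, 36, 16, 25, 36, 31, 1, 36, 10, 31, 36, 16, 16, 0, 31, 1, 36, 1, 40, 36, 16, 16, 36, 40, 1, 36, 1, 31, 0, 16, 16, 36, 31, 10, 36, 1, 31, 36, 25, 16, 36, 31, 1.
The distinct values are {0, 1, 10, 16, 25, 31, 36, 40}; there are 8 of them.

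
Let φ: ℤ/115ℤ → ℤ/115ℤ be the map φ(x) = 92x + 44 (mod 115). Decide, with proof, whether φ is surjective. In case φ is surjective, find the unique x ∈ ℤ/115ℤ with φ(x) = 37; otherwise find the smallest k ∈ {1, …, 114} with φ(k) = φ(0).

Recall: surjectivity means every element of the codomain has a preimage under φ.
Since gcd(92, 115) = 23, we have 92x ≡ 0 (mod 23) for all x, so φ(x) ≡ 21 (mod 23).
But 0 ≢ 21 (mod 23), so 0 ∈ ℤ/115ℤ has no preimage. So φ is not surjective.
Since φ is not surjective, we find the least positive k with φ(k) = φ(0): this means 92k ≡ 0 (mod 115), i.e. 115 ∣ 92k. Since gcd(92, 115) = 23, dividing through by 23 this holds exactly when 5 ∣ 4k, and as gcd(4, 5) = 1, exactly when 5 ∣ k.
The smallest positive such k is 5.

5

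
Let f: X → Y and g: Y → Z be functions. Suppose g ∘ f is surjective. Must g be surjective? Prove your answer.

surjective

Let c ∈ Z. Since g ∘ f is surjective, some a ∈ X has g(f(a)) = c. Then b = f(a) ∈ Y satisfies g(b) = c. So g is surjective.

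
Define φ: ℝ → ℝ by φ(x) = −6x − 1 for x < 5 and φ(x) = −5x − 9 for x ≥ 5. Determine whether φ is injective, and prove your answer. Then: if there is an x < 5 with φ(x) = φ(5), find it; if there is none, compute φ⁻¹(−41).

32/5

Both pieces are strictly decreasing (slopes −6 and −5), so each is injective on its own interval.
The left piece maps (−∞, 5) onto (−31, ∞); the right piece maps [5, ∞) onto (−∞, −34].
These images are disjoint, so no value is attained by both pieces. So φ is injective.
Because the two images are disjoint, no x < 5 has φ(x) = φ(5), so we compute φ⁻¹(−41): −41 lies in (−∞, −34], so solve −5x − 9 = −41: x = (−41 + 9)/(−5) = 32/5.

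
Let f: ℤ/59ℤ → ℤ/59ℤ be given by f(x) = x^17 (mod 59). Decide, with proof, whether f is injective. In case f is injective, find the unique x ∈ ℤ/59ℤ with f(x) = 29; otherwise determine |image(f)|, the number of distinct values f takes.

Since 59 is prime, the nonzero elements of ℤ/59ℤ form a cyclic group of order 58.
As gcd(17, 58) = 1, raising to the 17th power is a bijection on this group: if s^17 ≡ t^17 then (st^{−1})^17 = 1, and the only element of order dividing gcd(17, 58) = 1 is 1, so s = t.
With f(0) = 0 this makes f injective on all of ℤ/59ℤ, hence bijective (finite equal-size domain and codomain). In particular f is injective.
Since f is injective, we find the preimage of 29. The inverse of x ↦ x^17 on (ℤ/59ℤ)^× is x ↦ x^41, because 17·41 = 697 = 12·58 + 1 ≡ 1 (mod 58) and x^{58} = 1 for x ≠ 0 (Fermat). So f⁻¹(29) = 29^41 mod 59.
Repeated squaring mod 59: 29^1 ≡ 29, 29^2 ≡ 29² = 841 ≡ 15, 29^4 ≡ 15² = 225 ≡ 48, 29^8 ≡ 48² = 2304 ≡ 3, 29^16 ≡ 3² = 9, 29^32 ≡ 9² = 81 ≡ 22. Since 41 = 32 + 8 + 1, 29^41 ≡ 22·3·29: 22·3 = 66 ≡ 7, then 7·29 = 203 ≡ 26. So 29^41 ≡ 26 (mod 59).
Hence f⁻¹(29) = 26.

26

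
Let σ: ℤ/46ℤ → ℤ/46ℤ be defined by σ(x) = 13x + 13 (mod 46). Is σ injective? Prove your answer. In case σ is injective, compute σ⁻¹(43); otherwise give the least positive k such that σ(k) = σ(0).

20

If σ(a) = σ(b), then 13a ≡ 13b (mod 46). Because gcd(13, 46) = 1, we may cancel 13 to get a ≡ b (mod 46).
Therefore σ is injective.
We now compute 13⁻¹ mod 46 explicitly. Euclid's algorithm: 46 = 3·13 + 7, 13 = 1·7 + 6, 7 = 1·6 + 1; back-substituting gives 1 = 39·13 − 11·46, so 13⁻¹ ≡ 39 (mod 46).
Since σ is injective, we find σ⁻¹(43): we need 13x ≡ 43 − 13 ≡ 30 (mod 46). Using 13⁻¹ = 39: x ≡ 39·30 = 1170 = 25·46 + 20, so x = 20.
Check: σ(20) = 13·20 + 13 = 273 = 5·46 + 43 ≡ 43 (mod 46).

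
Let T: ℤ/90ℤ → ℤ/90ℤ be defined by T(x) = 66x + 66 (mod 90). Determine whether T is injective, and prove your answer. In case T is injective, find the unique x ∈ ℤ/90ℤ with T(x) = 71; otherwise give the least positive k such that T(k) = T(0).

15

Recall: injectivity means: for all s, t in the domain, T(s) = T(t) implies s = t.
We have gcd(66, 90) = 6 > 1. Taking s = 0 and t = 15: T(0) = 66 and T(15) = 66·15 + 66 = 1056 ≡ 66 (mod 90).
So T(0) = T(15) while 0 ≠ 15, thus T is not injective.
Since T is not injective, we find the least positive k with T(k) = T(0): this means 66k ≡ 0 (mod 90), i.e. 90 ∣ 66k. Since gcd(66, 90) = 6, dividing through by 6 this holds exactly when 15 ∣ 11k, and as gcd(11, 15) = 1, exactly when 15 ∣ k.
The smallest positive such k is 15.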